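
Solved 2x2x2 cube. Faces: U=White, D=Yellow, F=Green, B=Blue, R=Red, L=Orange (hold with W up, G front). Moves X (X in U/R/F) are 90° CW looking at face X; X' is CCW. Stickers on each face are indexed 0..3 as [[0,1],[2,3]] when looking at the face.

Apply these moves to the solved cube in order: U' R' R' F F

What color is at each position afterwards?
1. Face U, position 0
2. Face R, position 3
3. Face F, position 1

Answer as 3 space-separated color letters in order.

After move 1 (U'): U=WWWW F=OOGG R=GGRR B=RRBB L=BBOO
After move 2 (R'): R=GRGR U=WBWR F=OWGW D=YOYG B=YRYB
After move 3 (R'): R=RRGG U=WYWY F=OBGR D=YWYW B=GROB
After move 4 (F): F=GORB U=WYOB R=WRYG D=GRYW L=BYOW
After move 5 (F): F=RGBO U=WYWY R=ORBG D=YWYW L=BGOR
Query 1: U[0] = W
Query 2: R[3] = G
Query 3: F[1] = G

Answer: W G G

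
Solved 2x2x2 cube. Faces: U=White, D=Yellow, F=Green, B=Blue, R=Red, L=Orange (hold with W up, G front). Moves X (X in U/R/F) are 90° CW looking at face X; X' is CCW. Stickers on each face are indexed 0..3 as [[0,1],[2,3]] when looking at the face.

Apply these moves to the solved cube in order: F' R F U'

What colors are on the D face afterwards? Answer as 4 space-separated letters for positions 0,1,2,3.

After move 1 (F'): F=GGGG U=WWRR R=YRYR D=OOYY L=OWOW
After move 2 (R): R=YYRR U=WGRG F=GOGY D=OBYB B=RBWB
After move 3 (F): F=GGYO U=WGWW R=RYGR D=RYYB L=OOOB
After move 4 (U'): U=GWWW F=OOYO R=GGGR B=RYWB L=RBOB
Query: D face = RYYB

Answer: R Y Y B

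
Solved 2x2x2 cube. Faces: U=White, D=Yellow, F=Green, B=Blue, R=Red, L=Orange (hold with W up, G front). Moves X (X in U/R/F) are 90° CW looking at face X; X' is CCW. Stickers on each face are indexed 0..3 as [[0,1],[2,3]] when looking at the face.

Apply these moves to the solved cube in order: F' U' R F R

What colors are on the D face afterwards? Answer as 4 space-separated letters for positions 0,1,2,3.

Answer: R R Y R

Derivation:
After move 1 (F'): F=GGGG U=WWRR R=YRYR D=OOYY L=OWOW
After move 2 (U'): U=WRWR F=OWGG R=GGYR B=YRBB L=BBOW
After move 3 (R): R=YGRG U=WWWG F=OOGY D=OBYY B=RRRB
After move 4 (F): F=GOYO U=WWWB R=WGGG D=RYYY L=BOOB
After move 5 (R): R=GWGG U=WOWO F=GYYY D=RRYR B=BRWB
Query: D face = RRYR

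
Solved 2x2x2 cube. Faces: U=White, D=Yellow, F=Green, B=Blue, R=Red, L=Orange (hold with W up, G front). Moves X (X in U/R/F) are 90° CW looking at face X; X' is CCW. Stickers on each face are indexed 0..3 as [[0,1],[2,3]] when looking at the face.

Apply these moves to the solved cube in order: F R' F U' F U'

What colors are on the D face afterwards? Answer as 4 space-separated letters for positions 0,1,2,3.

Answer: B G Y G

Derivation:
After move 1 (F): F=GGGG U=WWOO R=WRWR D=RRYY L=OYOY
After move 2 (R'): R=RRWW U=WBOB F=GWGO D=RGYG B=YBRB
After move 3 (F): F=GGOW U=WBYY R=ORBW D=WRYG L=OROG
After move 4 (U'): U=BYWY F=OROW R=GGBW B=ORRB L=YBOG
After move 5 (F): F=OOWR U=BYGB R=WGYW D=BGYG L=YWOR
After move 6 (U'): U=YBBG F=YWWR R=OOYW B=WGRB L=OROR
Query: D face = BGYG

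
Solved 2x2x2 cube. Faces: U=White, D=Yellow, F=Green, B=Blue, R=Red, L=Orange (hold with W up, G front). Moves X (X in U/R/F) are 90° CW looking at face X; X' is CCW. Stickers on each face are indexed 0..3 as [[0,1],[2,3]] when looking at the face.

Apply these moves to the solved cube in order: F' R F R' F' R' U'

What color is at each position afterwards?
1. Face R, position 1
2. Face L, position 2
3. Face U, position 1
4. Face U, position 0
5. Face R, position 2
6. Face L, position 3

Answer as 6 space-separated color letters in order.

After move 1 (F'): F=GGGG U=WWRR R=YRYR D=OOYY L=OWOW
After move 2 (R): R=YYRR U=WGRG F=GOGY D=OBYB B=RBWB
After move 3 (F): F=GGYO U=WGWW R=RYGR D=RYYB L=OOOB
After move 4 (R'): R=YRRG U=WWWR F=GGYW D=RGYO B=BBYB
After move 5 (F'): F=GWGY U=WWYR R=GRRG D=OBYO L=OROW
After move 6 (R'): R=RGGR U=WYYB F=GWGR D=OWYY B=OBBB
After move 7 (U'): U=YBWY F=ORGR R=GWGR B=RGBB L=OBOW
Query 1: R[1] = W
Query 2: L[2] = O
Query 3: U[1] = B
Query 4: U[0] = Y
Query 5: R[2] = G
Query 6: L[3] = W

Answer: W O B Y G W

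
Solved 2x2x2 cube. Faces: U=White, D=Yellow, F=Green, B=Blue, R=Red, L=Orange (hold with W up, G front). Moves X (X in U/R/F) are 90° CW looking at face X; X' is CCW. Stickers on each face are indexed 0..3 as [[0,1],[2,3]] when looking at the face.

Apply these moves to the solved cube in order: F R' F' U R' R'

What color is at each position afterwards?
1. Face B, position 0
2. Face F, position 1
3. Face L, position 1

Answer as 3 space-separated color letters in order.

Answer: G R O

Derivation:
After move 1 (F): F=GGGG U=WWOO R=WRWR D=RRYY L=OYOY
After move 2 (R'): R=RRWW U=WBOB F=GWGO D=RGYG B=YBRB
After move 3 (F'): F=WOGG U=WBRW R=GRRW D=YYYG L=OBOO
After move 4 (U): U=RWWB F=GRGG R=YBRW B=OBRB L=WOOO
After move 5 (R'): R=BWYR U=RRWO F=GWGB D=YRYG B=GBYB
After move 6 (R'): R=WRBY U=RYWG F=GRGO D=YWYB B=GBRB
Query 1: B[0] = G
Query 2: F[1] = R
Query 3: L[1] = O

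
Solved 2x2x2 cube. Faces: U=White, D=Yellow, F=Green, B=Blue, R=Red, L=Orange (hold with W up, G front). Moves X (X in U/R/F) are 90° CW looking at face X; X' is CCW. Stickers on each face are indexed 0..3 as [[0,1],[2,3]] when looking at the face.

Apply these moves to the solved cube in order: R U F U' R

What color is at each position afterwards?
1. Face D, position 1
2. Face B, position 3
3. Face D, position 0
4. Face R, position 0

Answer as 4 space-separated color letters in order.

Answer: W B R G

Derivation:
After move 1 (R): R=RRRR U=WGWG F=GYGY D=YBYB B=WBWB
After move 2 (U): U=WWGG F=RRGY R=WBRR B=OOWB L=GYOO
After move 3 (F): F=GRYR U=WWOY R=GBGR D=RWYB L=GYOB
After move 4 (U'): U=WYWO F=GYYR R=GRGR B=GBWB L=OOOB
After move 5 (R): R=GGRR U=WYWR F=GWYB D=RWYG B=OBYB
Query 1: D[1] = W
Query 2: B[3] = B
Query 3: D[0] = R
Query 4: R[0] = G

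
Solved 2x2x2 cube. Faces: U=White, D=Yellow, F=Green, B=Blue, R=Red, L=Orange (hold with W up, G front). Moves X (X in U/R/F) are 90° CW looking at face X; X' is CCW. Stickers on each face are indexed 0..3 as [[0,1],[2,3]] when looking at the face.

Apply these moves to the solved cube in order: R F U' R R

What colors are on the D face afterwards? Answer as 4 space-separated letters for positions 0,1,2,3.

After move 1 (R): R=RRRR U=WGWG F=GYGY D=YBYB B=WBWB
After move 2 (F): F=GGYY U=WGOO R=WRGR D=RRYB L=OYOB
After move 3 (U'): U=GOWO F=OYYY R=GGGR B=WRWB L=WBOB
After move 4 (R): R=GGRG U=GYWY F=ORYB D=RWYW B=OROB
After move 5 (R): R=RGGG U=GRWB F=OWYW D=ROYO B=YRYB
Query: D face = ROYO

Answer: R O Y O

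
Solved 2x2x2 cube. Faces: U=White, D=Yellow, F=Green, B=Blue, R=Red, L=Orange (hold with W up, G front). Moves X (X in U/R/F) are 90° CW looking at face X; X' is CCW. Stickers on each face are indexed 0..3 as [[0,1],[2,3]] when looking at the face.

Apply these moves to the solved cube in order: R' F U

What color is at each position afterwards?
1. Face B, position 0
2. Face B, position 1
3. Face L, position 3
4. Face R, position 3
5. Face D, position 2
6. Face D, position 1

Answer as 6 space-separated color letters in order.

Answer: O Y G R Y R

Derivation:
After move 1 (R'): R=RRRR U=WBWB F=GWGW D=YGYG B=YBYB
After move 2 (F): F=GGWW U=WBOO R=WRBR D=RRYG L=OYOG
After move 3 (U): U=OWOB F=WRWW R=YBBR B=OYYB L=GGOG
Query 1: B[0] = O
Query 2: B[1] = Y
Query 3: L[3] = G
Query 4: R[3] = R
Query 5: D[2] = Y
Query 6: D[1] = R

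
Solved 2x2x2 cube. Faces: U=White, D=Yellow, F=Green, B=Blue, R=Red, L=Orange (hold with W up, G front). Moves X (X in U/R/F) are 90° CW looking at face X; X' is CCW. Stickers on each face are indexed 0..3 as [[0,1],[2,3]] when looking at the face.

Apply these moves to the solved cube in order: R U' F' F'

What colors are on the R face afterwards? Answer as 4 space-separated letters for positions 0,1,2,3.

Answer: O Y B R

Derivation:
After move 1 (R): R=RRRR U=WGWG F=GYGY D=YBYB B=WBWB
After move 2 (U'): U=GGWW F=OOGY R=GYRR B=RRWB L=WBOO
After move 3 (F'): F=OYOG U=GGGR R=BYYR D=BOYB L=WWOW
After move 4 (F'): F=YGOO U=GGBY R=OYBR D=WWYB L=WROG
Query: R face = OYBR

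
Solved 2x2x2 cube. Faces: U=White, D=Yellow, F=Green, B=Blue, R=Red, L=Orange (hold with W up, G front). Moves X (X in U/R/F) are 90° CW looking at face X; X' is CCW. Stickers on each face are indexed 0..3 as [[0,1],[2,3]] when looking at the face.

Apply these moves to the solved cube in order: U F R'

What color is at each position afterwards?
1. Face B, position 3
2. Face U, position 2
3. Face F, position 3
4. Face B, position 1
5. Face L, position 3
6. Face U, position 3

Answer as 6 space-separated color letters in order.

Answer: B O G O Y O

Derivation:
After move 1 (U): U=WWWW F=RRGG R=BBRR B=OOBB L=GGOO
After move 2 (F): F=GRGR U=WWOG R=WBWR D=RBYY L=GYOY
After move 3 (R'): R=BRWW U=WBOO F=GWGG D=RRYR B=YOBB
Query 1: B[3] = B
Query 2: U[2] = O
Query 3: F[3] = G
Query 4: B[1] = O
Query 5: L[3] = Y
Query 6: U[3] = O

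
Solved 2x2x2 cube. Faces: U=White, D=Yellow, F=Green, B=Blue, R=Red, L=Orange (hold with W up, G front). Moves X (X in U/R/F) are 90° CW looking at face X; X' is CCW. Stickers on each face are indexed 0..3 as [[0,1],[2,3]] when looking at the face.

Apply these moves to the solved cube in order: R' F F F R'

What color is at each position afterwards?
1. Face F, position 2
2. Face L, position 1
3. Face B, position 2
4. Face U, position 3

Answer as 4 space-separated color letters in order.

After move 1 (R'): R=RRRR U=WBWB F=GWGW D=YGYG B=YBYB
After move 2 (F): F=GGWW U=WBOO R=WRBR D=RRYG L=OYOG
After move 3 (F): F=WGWG U=WBGY R=OROR D=BWYG L=OROR
After move 4 (F): F=WWGG U=WBRR R=GRYR D=OOYG L=OBOW
After move 5 (R'): R=RRGY U=WYRY F=WBGR D=OWYG B=GBOB
Query 1: F[2] = G
Query 2: L[1] = B
Query 3: B[2] = O
Query 4: U[3] = Y

Answer: G B O Y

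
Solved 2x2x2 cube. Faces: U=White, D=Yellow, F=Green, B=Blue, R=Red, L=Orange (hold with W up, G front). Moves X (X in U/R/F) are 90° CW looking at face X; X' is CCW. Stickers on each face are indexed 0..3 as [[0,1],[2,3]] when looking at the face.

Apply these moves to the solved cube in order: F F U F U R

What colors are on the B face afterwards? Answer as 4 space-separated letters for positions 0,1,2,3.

After move 1 (F): F=GGGG U=WWOO R=WRWR D=RRYY L=OYOY
After move 2 (F): F=GGGG U=WWYY R=OROR D=WWYY L=OROR
After move 3 (U): U=YWYW F=ORGG R=BBOR B=ORBB L=GGOR
After move 4 (F): F=GOGR U=YWRG R=YBWR D=OBYY L=GWOW
After move 5 (U): U=RYGW F=YBGR R=ORWR B=GWBB L=GOOW
After move 6 (R): R=WORR U=RBGR F=YBGY D=OBYG B=WWYB
Query: B face = WWYB

Answer: W W Y B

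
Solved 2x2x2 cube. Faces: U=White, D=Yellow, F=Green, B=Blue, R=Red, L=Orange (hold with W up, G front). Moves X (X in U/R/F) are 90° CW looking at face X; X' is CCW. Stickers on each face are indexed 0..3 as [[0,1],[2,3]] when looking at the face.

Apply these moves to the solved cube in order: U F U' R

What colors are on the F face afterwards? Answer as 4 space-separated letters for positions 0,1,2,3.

After move 1 (U): U=WWWW F=RRGG R=BBRR B=OOBB L=GGOO
After move 2 (F): F=GRGR U=WWOG R=WBWR D=RBYY L=GYOY
After move 3 (U'): U=WGWO F=GYGR R=GRWR B=WBBB L=OOOY
After move 4 (R): R=WGRR U=WYWR F=GBGY D=RBYW B=OBGB
Query: F face = GBGY

Answer: G B G Y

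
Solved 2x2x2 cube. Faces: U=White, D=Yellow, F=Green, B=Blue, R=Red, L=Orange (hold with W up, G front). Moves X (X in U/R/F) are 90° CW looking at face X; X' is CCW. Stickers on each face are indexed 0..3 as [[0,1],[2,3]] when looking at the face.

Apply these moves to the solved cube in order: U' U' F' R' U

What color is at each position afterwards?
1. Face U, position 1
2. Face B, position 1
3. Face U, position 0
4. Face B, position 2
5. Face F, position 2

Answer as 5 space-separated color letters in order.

Answer: W W O O B

Derivation:
After move 1 (U'): U=WWWW F=OOGG R=GGRR B=RRBB L=BBOO
After move 2 (U'): U=WWWW F=BBGG R=OORR B=GGBB L=RROO
After move 3 (F'): F=BGBG U=WWOR R=YOYR D=ROYY L=RWOW
After move 4 (R'): R=ORYY U=WBOG F=BWBR D=RGYG B=YGOB
After move 5 (U): U=OWGB F=ORBR R=YGYY B=RWOB L=BWOW
Query 1: U[1] = W
Query 2: B[1] = W
Query 3: U[0] = O
Query 4: B[2] = O
Query 5: F[2] = B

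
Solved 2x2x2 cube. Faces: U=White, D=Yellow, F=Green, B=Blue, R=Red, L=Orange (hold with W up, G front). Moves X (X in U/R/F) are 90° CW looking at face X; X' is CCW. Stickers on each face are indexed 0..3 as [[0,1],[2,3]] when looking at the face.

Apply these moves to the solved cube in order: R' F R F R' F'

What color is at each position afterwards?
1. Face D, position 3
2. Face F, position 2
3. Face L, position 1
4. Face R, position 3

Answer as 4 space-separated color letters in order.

Answer: R W O W

Derivation:
After move 1 (R'): R=RRRR U=WBWB F=GWGW D=YGYG B=YBYB
After move 2 (F): F=GGWW U=WBOO R=WRBR D=RRYG L=OYOG
After move 3 (R): R=BWRR U=WGOW F=GRWG D=RYYY B=OBBB
After move 4 (F): F=WGGR U=WGGY R=OWWR D=RBYY L=OROY
After move 5 (R'): R=WROW U=WBGO F=WGGY D=RGYR B=YBBB
After move 6 (F'): F=GYWG U=WBWO R=GRRW D=RYYR L=OOOG
Query 1: D[3] = R
Query 2: F[2] = W
Query 3: L[1] = O
Query 4: R[3] = W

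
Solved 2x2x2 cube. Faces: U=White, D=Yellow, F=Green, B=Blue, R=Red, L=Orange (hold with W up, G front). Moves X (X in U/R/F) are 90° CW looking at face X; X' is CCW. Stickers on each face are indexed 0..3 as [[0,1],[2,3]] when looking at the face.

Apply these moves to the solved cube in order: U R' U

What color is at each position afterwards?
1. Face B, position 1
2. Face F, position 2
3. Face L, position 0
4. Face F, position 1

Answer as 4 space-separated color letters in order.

Answer: G G R R

Derivation:
After move 1 (U): U=WWWW F=RRGG R=BBRR B=OOBB L=GGOO
After move 2 (R'): R=BRBR U=WBWO F=RWGW D=YRYG B=YOYB
After move 3 (U): U=WWOB F=BRGW R=YOBR B=GGYB L=RWOO
Query 1: B[1] = G
Query 2: F[2] = G
Query 3: L[0] = R
Query 4: F[1] = R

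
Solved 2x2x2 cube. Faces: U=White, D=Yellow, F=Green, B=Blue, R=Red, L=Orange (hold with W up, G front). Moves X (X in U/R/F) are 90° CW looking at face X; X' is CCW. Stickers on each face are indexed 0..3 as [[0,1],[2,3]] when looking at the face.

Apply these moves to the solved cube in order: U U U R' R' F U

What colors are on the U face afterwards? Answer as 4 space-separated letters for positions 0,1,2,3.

After move 1 (U): U=WWWW F=RRGG R=BBRR B=OOBB L=GGOO
After move 2 (U): U=WWWW F=BBGG R=OORR B=GGBB L=RROO
After move 3 (U): U=WWWW F=OOGG R=GGRR B=RRBB L=BBOO
After move 4 (R'): R=GRGR U=WBWR F=OWGW D=YOYG B=YRYB
After move 5 (R'): R=RRGG U=WYWY F=OBGR D=YWYW B=GROB
After move 6 (F): F=GORB U=WYOB R=WRYG D=GRYW L=BYOW
After move 7 (U): U=OWBY F=WRRB R=GRYG B=BYOB L=GOOW
Query: U face = OWBY

Answer: O W B Y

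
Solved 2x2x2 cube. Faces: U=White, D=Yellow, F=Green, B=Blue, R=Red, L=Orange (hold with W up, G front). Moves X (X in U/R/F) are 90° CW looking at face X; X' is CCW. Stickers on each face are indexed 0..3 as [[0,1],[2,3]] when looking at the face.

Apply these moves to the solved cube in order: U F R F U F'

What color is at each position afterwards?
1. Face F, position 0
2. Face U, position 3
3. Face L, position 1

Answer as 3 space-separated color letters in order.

Answer: W R R

Derivation:
After move 1 (U): U=WWWW F=RRGG R=BBRR B=OOBB L=GGOO
After move 2 (F): F=GRGR U=WWOG R=WBWR D=RBYY L=GYOY
After move 3 (R): R=WWRB U=WROR F=GBGY D=RBYO B=GOWB
After move 4 (F): F=GGYB U=WRYY R=OWRB D=RWYO L=GROB
After move 5 (U): U=YWYR F=OWYB R=GORB B=GRWB L=GGOB
After move 6 (F'): F=WBOY U=YWGR R=WORB D=GBYO L=GROY
Query 1: F[0] = W
Query 2: U[3] = R
Query 3: L[1] = R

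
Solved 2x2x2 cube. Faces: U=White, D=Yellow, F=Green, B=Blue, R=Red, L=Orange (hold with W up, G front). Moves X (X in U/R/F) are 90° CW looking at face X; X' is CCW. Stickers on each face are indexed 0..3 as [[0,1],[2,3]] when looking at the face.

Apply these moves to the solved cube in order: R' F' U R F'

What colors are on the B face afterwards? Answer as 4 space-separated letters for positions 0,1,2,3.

After move 1 (R'): R=RRRR U=WBWB F=GWGW D=YGYG B=YBYB
After move 2 (F'): F=WWGG U=WBRR R=GRYR D=OOYG L=OBOW
After move 3 (U): U=RWRB F=GRGG R=YBYR B=OBYB L=WWOW
After move 4 (R): R=YYRB U=RRRG F=GOGG D=OYYO B=BBWB
After move 5 (F'): F=OGGG U=RRYR R=YYOB D=WWYO L=WGOR
Query: B face = BBWB

Answer: B B W B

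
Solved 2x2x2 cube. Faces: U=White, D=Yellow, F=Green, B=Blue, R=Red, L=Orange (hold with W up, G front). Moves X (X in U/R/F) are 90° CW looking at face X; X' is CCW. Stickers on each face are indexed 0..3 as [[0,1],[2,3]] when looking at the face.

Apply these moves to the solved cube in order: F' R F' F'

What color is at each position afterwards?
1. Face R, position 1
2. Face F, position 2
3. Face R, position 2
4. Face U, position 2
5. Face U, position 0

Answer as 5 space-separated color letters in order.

After move 1 (F'): F=GGGG U=WWRR R=YRYR D=OOYY L=OWOW
After move 2 (R): R=YYRR U=WGRG F=GOGY D=OBYB B=RBWB
After move 3 (F'): F=OYGG U=WGYR R=BYOR D=WWYB L=OGOR
After move 4 (F'): F=YGOG U=WGBO R=WYWR D=GRYB L=OROY
Query 1: R[1] = Y
Query 2: F[2] = O
Query 3: R[2] = W
Query 4: U[2] = B
Query 5: U[0] = W

Answer: Y O W B W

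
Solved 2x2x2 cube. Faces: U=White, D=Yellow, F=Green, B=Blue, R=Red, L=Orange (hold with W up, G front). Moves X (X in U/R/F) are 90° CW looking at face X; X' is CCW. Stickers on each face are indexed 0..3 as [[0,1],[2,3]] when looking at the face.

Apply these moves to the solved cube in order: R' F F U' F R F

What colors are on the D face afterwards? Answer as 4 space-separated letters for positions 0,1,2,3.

Answer: R G Y O

Derivation:
After move 1 (R'): R=RRRR U=WBWB F=GWGW D=YGYG B=YBYB
After move 2 (F): F=GGWW U=WBOO R=WRBR D=RRYG L=OYOG
After move 3 (F): F=WGWG U=WBGY R=OROR D=BWYG L=OROR
After move 4 (U'): U=BYWG F=ORWG R=WGOR B=ORYB L=YBOR
After move 5 (F): F=WOGR U=BYRB R=WGGR D=OWYG L=YBOW
After move 6 (R): R=GWRG U=BORR F=WWGG D=OYYO B=BRYB
After move 7 (F): F=GWGW U=BOWB R=RWRG D=RGYO L=YOOY
Query: D face = RGYO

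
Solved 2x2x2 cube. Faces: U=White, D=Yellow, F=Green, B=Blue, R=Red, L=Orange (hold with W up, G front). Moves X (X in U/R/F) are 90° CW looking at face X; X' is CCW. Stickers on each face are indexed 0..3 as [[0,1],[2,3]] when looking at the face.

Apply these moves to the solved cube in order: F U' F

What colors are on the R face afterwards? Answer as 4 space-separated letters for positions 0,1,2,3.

Answer: W G O R

Derivation:
After move 1 (F): F=GGGG U=WWOO R=WRWR D=RRYY L=OYOY
After move 2 (U'): U=WOWO F=OYGG R=GGWR B=WRBB L=BBOY
After move 3 (F): F=GOGY U=WOYB R=WGOR D=WGYY L=BROR
Query: R face = WGOR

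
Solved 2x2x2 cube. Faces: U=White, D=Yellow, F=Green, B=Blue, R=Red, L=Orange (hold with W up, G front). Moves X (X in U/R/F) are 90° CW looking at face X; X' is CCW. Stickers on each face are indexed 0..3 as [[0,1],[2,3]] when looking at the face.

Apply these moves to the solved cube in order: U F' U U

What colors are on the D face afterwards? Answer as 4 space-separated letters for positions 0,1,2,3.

After move 1 (U): U=WWWW F=RRGG R=BBRR B=OOBB L=GGOO
After move 2 (F'): F=RGRG U=WWBR R=YBYR D=GOYY L=GWOW
After move 3 (U): U=BWRW F=YBRG R=OOYR B=GWBB L=RGOW
After move 4 (U): U=RBWW F=OORG R=GWYR B=RGBB L=YBOW
Query: D face = GOYY

Answer: G O Y Y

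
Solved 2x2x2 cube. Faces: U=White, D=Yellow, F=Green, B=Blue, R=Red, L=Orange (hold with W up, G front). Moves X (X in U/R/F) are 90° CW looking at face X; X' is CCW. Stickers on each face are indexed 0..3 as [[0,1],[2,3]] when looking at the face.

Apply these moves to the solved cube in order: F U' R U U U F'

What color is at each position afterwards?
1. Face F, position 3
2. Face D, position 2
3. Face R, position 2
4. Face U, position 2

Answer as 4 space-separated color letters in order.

After move 1 (F): F=GGGG U=WWOO R=WRWR D=RRYY L=OYOY
After move 2 (U'): U=WOWO F=OYGG R=GGWR B=WRBB L=BBOY
After move 3 (R): R=WGRG U=WYWG F=ORGY D=RBYW B=OROB
After move 4 (U): U=WWGY F=WGGY R=ORRG B=BBOB L=OROY
After move 5 (U): U=GWYW F=ORGY R=BBRG B=OROB L=WGOY
After move 6 (U): U=YGWW F=BBGY R=ORRG B=WGOB L=OROY
After move 7 (F'): F=BYBG U=YGOR R=BRRG D=RYYW L=OWOW
Query 1: F[3] = G
Query 2: D[2] = Y
Query 3: R[2] = R
Query 4: U[2] = O

Answer: G Y R O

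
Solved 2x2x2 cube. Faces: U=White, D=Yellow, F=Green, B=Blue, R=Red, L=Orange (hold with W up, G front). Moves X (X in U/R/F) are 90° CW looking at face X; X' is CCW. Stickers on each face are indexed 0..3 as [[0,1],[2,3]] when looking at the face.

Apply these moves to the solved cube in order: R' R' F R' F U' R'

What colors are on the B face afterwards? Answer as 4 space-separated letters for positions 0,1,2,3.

Answer: B R R B

Derivation:
After move 1 (R'): R=RRRR U=WBWB F=GWGW D=YGYG B=YBYB
After move 2 (R'): R=RRRR U=WYWY F=GBGB D=YWYW B=GBGB
After move 3 (F): F=GGBB U=WYOO R=WRYR D=RRYW L=OYOW
After move 4 (R'): R=RRWY U=WGOG F=GYBO D=RGYB B=WBRB
After move 5 (F): F=BGOY U=WGWY R=ORGY D=WRYB L=OROG
After move 6 (U'): U=GYWW F=OROY R=BGGY B=ORRB L=WBOG
After move 7 (R'): R=GYBG U=GRWO F=OYOW D=WRYY B=BRRB
Query: B face = BRRB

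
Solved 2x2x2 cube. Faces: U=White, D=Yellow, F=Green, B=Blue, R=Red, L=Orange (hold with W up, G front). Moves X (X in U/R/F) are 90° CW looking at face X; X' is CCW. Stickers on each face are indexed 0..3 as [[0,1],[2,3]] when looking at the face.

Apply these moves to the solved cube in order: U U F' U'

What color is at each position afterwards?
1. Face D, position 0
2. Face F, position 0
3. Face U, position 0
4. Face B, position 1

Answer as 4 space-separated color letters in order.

After move 1 (U): U=WWWW F=RRGG R=BBRR B=OOBB L=GGOO
After move 2 (U): U=WWWW F=BBGG R=OORR B=GGBB L=RROO
After move 3 (F'): F=BGBG U=WWOR R=YOYR D=ROYY L=RWOW
After move 4 (U'): U=WRWO F=RWBG R=BGYR B=YOBB L=GGOW
Query 1: D[0] = R
Query 2: F[0] = R
Query 3: U[0] = W
Query 4: B[1] = O

Answer: R R W O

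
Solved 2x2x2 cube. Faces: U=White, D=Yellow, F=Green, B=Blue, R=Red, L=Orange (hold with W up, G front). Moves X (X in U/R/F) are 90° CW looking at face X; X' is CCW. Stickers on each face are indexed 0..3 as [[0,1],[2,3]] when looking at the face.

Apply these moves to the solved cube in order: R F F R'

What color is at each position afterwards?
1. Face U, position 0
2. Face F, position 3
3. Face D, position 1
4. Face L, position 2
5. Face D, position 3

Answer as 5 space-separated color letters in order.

Answer: W Y G O G

Derivation:
After move 1 (R): R=RRRR U=WGWG F=GYGY D=YBYB B=WBWB
After move 2 (F): F=GGYY U=WGOO R=WRGR D=RRYB L=OYOB
After move 3 (F): F=YGYG U=WGBY R=OROR D=GWYB L=OROR
After move 4 (R'): R=RROO U=WWBW F=YGYY D=GGYG B=BBWB
Query 1: U[0] = W
Query 2: F[3] = Y
Query 3: D[1] = G
Query 4: L[2] = O
Query 5: D[3] = G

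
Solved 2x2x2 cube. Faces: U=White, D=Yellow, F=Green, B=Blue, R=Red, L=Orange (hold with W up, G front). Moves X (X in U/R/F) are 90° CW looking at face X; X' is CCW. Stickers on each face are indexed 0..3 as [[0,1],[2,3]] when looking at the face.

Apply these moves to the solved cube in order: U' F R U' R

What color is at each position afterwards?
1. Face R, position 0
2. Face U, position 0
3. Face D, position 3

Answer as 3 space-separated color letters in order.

After move 1 (U'): U=WWWW F=OOGG R=GGRR B=RRBB L=BBOO
After move 2 (F): F=GOGO U=WWOB R=WGWR D=RGYY L=BYOY
After move 3 (R): R=WWRG U=WOOO F=GGGY D=RBYR B=BRWB
After move 4 (U'): U=OOWO F=BYGY R=GGRG B=WWWB L=BROY
After move 5 (R): R=RGGG U=OYWY F=BBGR D=RWYW B=OWOB
Query 1: R[0] = R
Query 2: U[0] = O
Query 3: D[3] = W

Answer: R O W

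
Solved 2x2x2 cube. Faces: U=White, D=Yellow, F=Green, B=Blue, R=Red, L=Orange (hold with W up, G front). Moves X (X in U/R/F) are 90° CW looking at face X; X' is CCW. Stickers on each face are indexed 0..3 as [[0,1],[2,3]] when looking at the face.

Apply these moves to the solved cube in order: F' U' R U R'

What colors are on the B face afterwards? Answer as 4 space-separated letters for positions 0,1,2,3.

Answer: Y B B B

Derivation:
After move 1 (F'): F=GGGG U=WWRR R=YRYR D=OOYY L=OWOW
After move 2 (U'): U=WRWR F=OWGG R=GGYR B=YRBB L=BBOW
After move 3 (R): R=YGRG U=WWWG F=OOGY D=OBYY B=RRRB
After move 4 (U): U=WWGW F=YGGY R=RRRG B=BBRB L=OOOW
After move 5 (R'): R=RGRR U=WRGB F=YWGW D=OGYY B=YBBB
Query: B face = YBBB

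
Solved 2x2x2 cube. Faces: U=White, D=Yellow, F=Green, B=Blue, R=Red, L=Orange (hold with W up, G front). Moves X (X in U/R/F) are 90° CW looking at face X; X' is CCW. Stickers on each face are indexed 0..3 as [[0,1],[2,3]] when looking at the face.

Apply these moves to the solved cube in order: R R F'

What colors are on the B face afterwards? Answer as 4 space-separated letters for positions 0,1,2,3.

After move 1 (R): R=RRRR U=WGWG F=GYGY D=YBYB B=WBWB
After move 2 (R): R=RRRR U=WYWY F=GBGB D=YWYW B=GBGB
After move 3 (F'): F=BBGG U=WYRR R=WRYR D=OOYW L=OYOW
Query: B face = GBGB

Answer: G B G B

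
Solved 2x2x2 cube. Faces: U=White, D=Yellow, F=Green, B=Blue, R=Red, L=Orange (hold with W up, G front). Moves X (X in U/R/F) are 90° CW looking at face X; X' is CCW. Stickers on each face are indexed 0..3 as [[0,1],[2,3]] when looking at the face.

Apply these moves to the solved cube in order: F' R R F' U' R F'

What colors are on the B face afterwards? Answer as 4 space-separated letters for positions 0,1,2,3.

Answer: R Y R B

Derivation:
After move 1 (F'): F=GGGG U=WWRR R=YRYR D=OOYY L=OWOW
After move 2 (R): R=YYRR U=WGRG F=GOGY D=OBYB B=RBWB
After move 3 (R): R=RYRY U=WORY F=GBGB D=OWYR B=GBGB
After move 4 (F'): F=BBGG U=WORR R=WYOY D=WWYR L=OYOR
After move 5 (U'): U=ORWR F=OYGG R=BBOY B=WYGB L=GBOR
After move 6 (R): R=OBYB U=OYWG F=OWGR D=WGYW B=RYRB
After move 7 (F'): F=WROG U=OYOY R=GBWB D=BRYW L=GGOW
Query: B face = RYRB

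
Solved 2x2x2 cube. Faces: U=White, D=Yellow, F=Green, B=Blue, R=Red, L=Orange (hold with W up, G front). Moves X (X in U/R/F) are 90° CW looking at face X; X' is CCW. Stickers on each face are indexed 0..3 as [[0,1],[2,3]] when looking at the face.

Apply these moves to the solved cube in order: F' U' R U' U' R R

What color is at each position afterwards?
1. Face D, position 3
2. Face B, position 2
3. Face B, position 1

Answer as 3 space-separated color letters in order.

After move 1 (F'): F=GGGG U=WWRR R=YRYR D=OOYY L=OWOW
After move 2 (U'): U=WRWR F=OWGG R=GGYR B=YRBB L=BBOW
After move 3 (R): R=YGRG U=WWWG F=OOGY D=OBYY B=RRRB
After move 4 (U'): U=WGWW F=BBGY R=OORG B=YGRB L=RROW
After move 5 (U'): U=GWWW F=RRGY R=BBRG B=OORB L=YGOW
After move 6 (R): R=RBGB U=GRWY F=RBGY D=ORYO B=WOWB
After move 7 (R): R=GRBB U=GBWY F=RRGO D=OWYW B=YORB
Query 1: D[3] = W
Query 2: B[2] = R
Query 3: B[1] = O

Answer: W R O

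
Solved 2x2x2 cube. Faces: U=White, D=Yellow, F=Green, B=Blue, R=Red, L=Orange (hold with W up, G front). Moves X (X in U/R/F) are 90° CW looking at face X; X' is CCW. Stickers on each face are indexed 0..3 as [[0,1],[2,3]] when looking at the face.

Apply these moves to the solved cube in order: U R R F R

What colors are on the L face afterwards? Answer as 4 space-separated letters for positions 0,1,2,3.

Answer: G Y O W

Derivation:
After move 1 (U): U=WWWW F=RRGG R=BBRR B=OOBB L=GGOO
After move 2 (R): R=RBRB U=WRWG F=RYGY D=YBYO B=WOWB
After move 3 (R): R=RRBB U=WYWY F=RBGO D=YWYW B=GORB
After move 4 (F): F=GROB U=WYOG R=WRYB D=BRYW L=GYOW
After move 5 (R): R=YWBR U=WROB F=GROW D=BRYG B=GOYB
Query: L face = GYOW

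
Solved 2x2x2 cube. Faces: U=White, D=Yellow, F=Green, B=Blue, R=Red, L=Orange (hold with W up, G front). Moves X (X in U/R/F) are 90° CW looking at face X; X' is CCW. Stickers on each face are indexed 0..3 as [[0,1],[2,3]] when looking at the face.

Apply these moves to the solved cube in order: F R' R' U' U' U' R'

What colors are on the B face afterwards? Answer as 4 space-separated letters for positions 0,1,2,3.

Answer: O Y W B

Derivation:
After move 1 (F): F=GGGG U=WWOO R=WRWR D=RRYY L=OYOY
After move 2 (R'): R=RRWW U=WBOB F=GWGO D=RGYG B=YBRB
After move 3 (R'): R=RWRW U=WROY F=GBGB D=RWYO B=GBGB
After move 4 (U'): U=RYWO F=OYGB R=GBRW B=RWGB L=GBOY
After move 5 (U'): U=YORW F=GBGB R=OYRW B=GBGB L=RWOY
After move 6 (U'): U=OWYR F=RWGB R=GBRW B=OYGB L=GBOY
After move 7 (R'): R=BWGR U=OGYO F=RWGR D=RWYB B=OYWB
Query: B face = OYWB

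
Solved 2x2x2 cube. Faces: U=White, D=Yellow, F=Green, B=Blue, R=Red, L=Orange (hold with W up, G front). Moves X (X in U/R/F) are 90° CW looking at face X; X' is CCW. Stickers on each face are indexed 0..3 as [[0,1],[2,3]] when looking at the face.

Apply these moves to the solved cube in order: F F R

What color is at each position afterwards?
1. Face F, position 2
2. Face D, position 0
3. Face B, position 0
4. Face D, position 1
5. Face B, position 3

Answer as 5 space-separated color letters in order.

After move 1 (F): F=GGGG U=WWOO R=WRWR D=RRYY L=OYOY
After move 2 (F): F=GGGG U=WWYY R=OROR D=WWYY L=OROR
After move 3 (R): R=OORR U=WGYG F=GWGY D=WBYB B=YBWB
Query 1: F[2] = G
Query 2: D[0] = W
Query 3: B[0] = Y
Query 4: D[1] = B
Query 5: B[3] = B

Answer: G W Y B B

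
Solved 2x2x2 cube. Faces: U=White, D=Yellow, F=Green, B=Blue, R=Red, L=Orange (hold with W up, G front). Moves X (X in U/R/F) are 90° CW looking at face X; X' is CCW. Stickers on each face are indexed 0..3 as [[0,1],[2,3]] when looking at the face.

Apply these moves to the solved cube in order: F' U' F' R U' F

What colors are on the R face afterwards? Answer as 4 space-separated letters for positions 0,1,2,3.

After move 1 (F'): F=GGGG U=WWRR R=YRYR D=OOYY L=OWOW
After move 2 (U'): U=WRWR F=OWGG R=GGYR B=YRBB L=BBOW
After move 3 (F'): F=WGOG U=WRGY R=OGOR D=BWYY L=BROW
After move 4 (R): R=OORG U=WGGG F=WWOY D=BBYY B=YRRB
After move 5 (U'): U=GGWG F=BROY R=WWRG B=OORB L=YROW
After move 6 (F): F=OBYR U=GGWR R=WWGG D=RWYY L=YBOB
Query: R face = WWGG

Answer: W W G G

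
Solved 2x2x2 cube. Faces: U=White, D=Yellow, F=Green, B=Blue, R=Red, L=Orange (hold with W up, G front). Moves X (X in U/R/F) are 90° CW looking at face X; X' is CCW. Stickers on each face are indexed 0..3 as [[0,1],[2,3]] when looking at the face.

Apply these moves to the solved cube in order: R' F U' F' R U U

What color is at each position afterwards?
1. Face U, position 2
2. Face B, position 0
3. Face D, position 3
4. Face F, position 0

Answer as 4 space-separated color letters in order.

After move 1 (R'): R=RRRR U=WBWB F=GWGW D=YGYG B=YBYB
After move 2 (F): F=GGWW U=WBOO R=WRBR D=RRYG L=OYOG
After move 3 (U'): U=BOWO F=OYWW R=GGBR B=WRYB L=YBOG
After move 4 (F'): F=YWOW U=BOGB R=RGRR D=BGYG L=YOOW
After move 5 (R): R=RRRG U=BWGW F=YGOG D=BYYW B=BROB
After move 6 (U): U=GBWW F=RROG R=BRRG B=YOOB L=YGOW
After move 7 (U): U=WGWB F=BROG R=YORG B=YGOB L=RROW
Query 1: U[2] = W
Query 2: B[0] = Y
Query 3: D[3] = W
Query 4: F[0] = B

Answer: W Y W B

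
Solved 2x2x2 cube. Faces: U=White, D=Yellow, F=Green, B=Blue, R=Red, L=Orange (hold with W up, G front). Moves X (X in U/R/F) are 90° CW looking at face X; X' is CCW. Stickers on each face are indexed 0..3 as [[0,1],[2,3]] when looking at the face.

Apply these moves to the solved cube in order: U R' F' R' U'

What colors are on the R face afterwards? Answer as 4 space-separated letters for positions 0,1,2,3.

Answer: W B R Y

Derivation:
After move 1 (U): U=WWWW F=RRGG R=BBRR B=OOBB L=GGOO
After move 2 (R'): R=BRBR U=WBWO F=RWGW D=YRYG B=YOYB
After move 3 (F'): F=WWRG U=WBBB R=RRYR D=GOYG L=GOOW
After move 4 (R'): R=RRRY U=WYBY F=WBRB D=GWYG B=GOOB
After move 5 (U'): U=YYWB F=GORB R=WBRY B=RROB L=GOOW
Query: R face = WBRY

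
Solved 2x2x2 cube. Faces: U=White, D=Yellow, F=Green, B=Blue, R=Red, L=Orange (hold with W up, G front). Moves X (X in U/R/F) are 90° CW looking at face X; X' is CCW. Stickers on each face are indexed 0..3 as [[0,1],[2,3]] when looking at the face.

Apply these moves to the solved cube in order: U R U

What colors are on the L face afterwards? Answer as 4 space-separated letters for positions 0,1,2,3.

After move 1 (U): U=WWWW F=RRGG R=BBRR B=OOBB L=GGOO
After move 2 (R): R=RBRB U=WRWG F=RYGY D=YBYO B=WOWB
After move 3 (U): U=WWGR F=RBGY R=WORB B=GGWB L=RYOO
Query: L face = RYOO

Answer: R Y O O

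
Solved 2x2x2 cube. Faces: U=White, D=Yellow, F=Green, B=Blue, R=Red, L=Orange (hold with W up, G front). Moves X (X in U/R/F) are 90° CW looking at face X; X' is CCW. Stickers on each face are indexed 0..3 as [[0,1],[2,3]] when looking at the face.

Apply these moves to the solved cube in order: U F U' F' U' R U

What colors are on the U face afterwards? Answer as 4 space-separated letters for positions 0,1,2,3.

Answer: W G G O

Derivation:
After move 1 (U): U=WWWW F=RRGG R=BBRR B=OOBB L=GGOO
After move 2 (F): F=GRGR U=WWOG R=WBWR D=RBYY L=GYOY
After move 3 (U'): U=WGWO F=GYGR R=GRWR B=WBBB L=OOOY
After move 4 (F'): F=YRGG U=WGGW R=BRRR D=OYYY L=OOOW
After move 5 (U'): U=GWWG F=OOGG R=YRRR B=BRBB L=WBOW
After move 6 (R): R=RYRR U=GOWG F=OYGY D=OBYB B=GRWB
After move 7 (U): U=WGGO F=RYGY R=GRRR B=WBWB L=OYOW
Query: U face = WGGO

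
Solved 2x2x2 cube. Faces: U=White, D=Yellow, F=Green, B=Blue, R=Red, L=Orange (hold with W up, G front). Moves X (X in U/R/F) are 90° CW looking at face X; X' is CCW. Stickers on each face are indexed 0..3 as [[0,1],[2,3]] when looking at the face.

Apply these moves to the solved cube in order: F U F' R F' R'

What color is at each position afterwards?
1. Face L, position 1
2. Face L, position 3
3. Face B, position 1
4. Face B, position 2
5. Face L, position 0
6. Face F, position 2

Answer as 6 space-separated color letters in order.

Answer: G B Y O G R

Derivation:
After move 1 (F): F=GGGG U=WWOO R=WRWR D=RRYY L=OYOY
After move 2 (U): U=OWOW F=WRGG R=BBWR B=OYBB L=GGOY
After move 3 (F'): F=RGWG U=OWBW R=RBRR D=GYYY L=GWOO
After move 4 (R): R=RRRB U=OGBG F=RYWY D=GBYO B=WYWB
After move 5 (F'): F=YYRW U=OGRR R=BRGB D=WOYO L=GGOB
After move 6 (R'): R=RBBG U=OWRW F=YGRR D=WYYW B=OYOB
Query 1: L[1] = G
Query 2: L[3] = B
Query 3: B[1] = Y
Query 4: B[2] = O
Query 5: L[0] = G
Query 6: F[2] = R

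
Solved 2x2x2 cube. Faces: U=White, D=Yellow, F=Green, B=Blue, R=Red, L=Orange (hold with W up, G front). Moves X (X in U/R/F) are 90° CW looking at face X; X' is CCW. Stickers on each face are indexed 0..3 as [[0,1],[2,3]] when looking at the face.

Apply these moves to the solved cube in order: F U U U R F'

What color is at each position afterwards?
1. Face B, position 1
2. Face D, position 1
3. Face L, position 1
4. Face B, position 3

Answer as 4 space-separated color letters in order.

Answer: R Y G B

Derivation:
After move 1 (F): F=GGGG U=WWOO R=WRWR D=RRYY L=OYOY
After move 2 (U): U=OWOW F=WRGG R=BBWR B=OYBB L=GGOY
After move 3 (U): U=OOWW F=BBGG R=OYWR B=GGBB L=WROY
After move 4 (U): U=WOWO F=OYGG R=GGWR B=WRBB L=BBOY
After move 5 (R): R=WGRG U=WYWG F=ORGY D=RBYW B=OROB
After move 6 (F'): F=RYOG U=WYWR R=BGRG D=BYYW L=BGOW
Query 1: B[1] = R
Query 2: D[1] = Y
Query 3: L[1] = G
Query 4: B[3] = B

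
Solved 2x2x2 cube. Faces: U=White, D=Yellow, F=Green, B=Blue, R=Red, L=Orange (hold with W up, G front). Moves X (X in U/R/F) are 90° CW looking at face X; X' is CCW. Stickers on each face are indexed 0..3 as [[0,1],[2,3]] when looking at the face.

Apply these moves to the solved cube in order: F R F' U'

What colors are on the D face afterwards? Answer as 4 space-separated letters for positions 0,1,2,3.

After move 1 (F): F=GGGG U=WWOO R=WRWR D=RRYY L=OYOY
After move 2 (R): R=WWRR U=WGOG F=GRGY D=RBYB B=OBWB
After move 3 (F'): F=RYGG U=WGWR R=BWRR D=YYYB L=OGOO
After move 4 (U'): U=GRWW F=OGGG R=RYRR B=BWWB L=OBOO
Query: D face = YYYB

Answer: Y Y Y B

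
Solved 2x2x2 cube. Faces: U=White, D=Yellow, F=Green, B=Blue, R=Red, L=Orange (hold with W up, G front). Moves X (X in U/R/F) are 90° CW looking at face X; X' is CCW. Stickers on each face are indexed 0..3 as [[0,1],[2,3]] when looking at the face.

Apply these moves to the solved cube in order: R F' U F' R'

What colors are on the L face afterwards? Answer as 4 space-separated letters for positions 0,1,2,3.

Answer: Y G O R

Derivation:
After move 1 (R): R=RRRR U=WGWG F=GYGY D=YBYB B=WBWB
After move 2 (F'): F=YYGG U=WGRR R=BRYR D=OOYB L=OGOW
After move 3 (U): U=RWRG F=BRGG R=WBYR B=OGWB L=YYOW
After move 4 (F'): F=RGBG U=RWWY R=OBOR D=YWYB L=YGOR
After move 5 (R'): R=BROO U=RWWO F=RWBY D=YGYG B=BGWB
Query: L face = YGOR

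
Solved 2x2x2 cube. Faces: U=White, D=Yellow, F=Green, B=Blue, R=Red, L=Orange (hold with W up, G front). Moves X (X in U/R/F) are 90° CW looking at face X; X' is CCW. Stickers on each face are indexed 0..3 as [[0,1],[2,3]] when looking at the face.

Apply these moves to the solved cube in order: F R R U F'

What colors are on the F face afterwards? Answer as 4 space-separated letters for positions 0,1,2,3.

After move 1 (F): F=GGGG U=WWOO R=WRWR D=RRYY L=OYOY
After move 2 (R): R=WWRR U=WGOG F=GRGY D=RBYB B=OBWB
After move 3 (R): R=RWRW U=WROY F=GBGB D=RWYO B=GBGB
After move 4 (U): U=OWYR F=RWGB R=GBRW B=OYGB L=GBOY
After move 5 (F'): F=WBRG U=OWGR R=WBRW D=BYYO L=GROY
Query: F face = WBRG

Answer: W B R G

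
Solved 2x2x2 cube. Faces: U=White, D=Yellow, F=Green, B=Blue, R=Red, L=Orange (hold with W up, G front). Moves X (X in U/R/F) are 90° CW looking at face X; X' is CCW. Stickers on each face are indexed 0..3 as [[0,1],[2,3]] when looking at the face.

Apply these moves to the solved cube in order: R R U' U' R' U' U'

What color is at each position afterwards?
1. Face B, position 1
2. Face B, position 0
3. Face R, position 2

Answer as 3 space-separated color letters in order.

Answer: W G O

Derivation:
After move 1 (R): R=RRRR U=WGWG F=GYGY D=YBYB B=WBWB
After move 2 (R): R=RRRR U=WYWY F=GBGB D=YWYW B=GBGB
After move 3 (U'): U=YYWW F=OOGB R=GBRR B=RRGB L=GBOO
After move 4 (U'): U=YWYW F=GBGB R=OORR B=GBGB L=RROO
After move 5 (R'): R=OROR U=YGYG F=GWGW D=YBYB B=WBWB
After move 6 (U'): U=GGYY F=RRGW R=GWOR B=ORWB L=WBOO
After move 7 (U'): U=GYGY F=WBGW R=RROR B=GWWB L=OROO
Query 1: B[1] = W
Query 2: B[0] = G
Query 3: R[2] = O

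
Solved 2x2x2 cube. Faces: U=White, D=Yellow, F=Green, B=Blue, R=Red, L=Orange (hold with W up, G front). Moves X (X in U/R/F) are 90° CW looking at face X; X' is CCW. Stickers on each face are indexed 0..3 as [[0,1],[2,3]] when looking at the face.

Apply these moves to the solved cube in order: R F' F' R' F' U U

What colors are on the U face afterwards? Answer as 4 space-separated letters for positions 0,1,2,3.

Answer: O R W W

Derivation:
After move 1 (R): R=RRRR U=WGWG F=GYGY D=YBYB B=WBWB
After move 2 (F'): F=YYGG U=WGRR R=BRYR D=OOYB L=OGOW
After move 3 (F'): F=YGYG U=WGBY R=OROR D=GWYB L=OROR
After move 4 (R'): R=RROO U=WWBW F=YGYY D=GGYG B=BBWB
After move 5 (F'): F=GYYY U=WWRO R=GRGO D=RRYG L=OWOB
After move 6 (U): U=RWOW F=GRYY R=BBGO B=OWWB L=GYOB
After move 7 (U): U=ORWW F=BBYY R=OWGO B=GYWB L=GROB
Query: U face = ORWW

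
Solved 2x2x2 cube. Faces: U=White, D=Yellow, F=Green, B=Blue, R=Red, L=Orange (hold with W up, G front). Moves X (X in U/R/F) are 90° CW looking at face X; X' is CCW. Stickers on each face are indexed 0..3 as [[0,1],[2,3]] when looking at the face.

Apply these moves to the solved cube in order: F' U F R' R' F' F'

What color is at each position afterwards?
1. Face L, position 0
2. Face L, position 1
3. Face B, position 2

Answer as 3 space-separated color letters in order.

After move 1 (F'): F=GGGG U=WWRR R=YRYR D=OOYY L=OWOW
After move 2 (U): U=RWRW F=YRGG R=BBYR B=OWBB L=GGOW
After move 3 (F): F=GYGR U=RWWG R=RBWR D=YBYY L=GOOO
After move 4 (R'): R=BRRW U=RBWO F=GWGG D=YYYR B=YWBB
After move 5 (R'): R=RWBR U=RBWY F=GBGO D=YWYG B=RWYB
After move 6 (F'): F=BOGG U=RBRB R=WWYR D=OOYG L=GYOW
After move 7 (F'): F=OGBG U=RBWY R=OWOR D=YWYG L=GBOR
Query 1: L[0] = G
Query 2: L[1] = B
Query 3: B[2] = Y

Answer: G B Y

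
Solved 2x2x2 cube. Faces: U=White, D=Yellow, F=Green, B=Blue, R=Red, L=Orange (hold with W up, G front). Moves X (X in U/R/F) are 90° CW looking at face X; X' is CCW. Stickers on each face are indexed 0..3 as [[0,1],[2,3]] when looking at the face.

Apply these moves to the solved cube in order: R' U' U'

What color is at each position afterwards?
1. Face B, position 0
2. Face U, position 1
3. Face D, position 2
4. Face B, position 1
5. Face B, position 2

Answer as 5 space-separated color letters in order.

After move 1 (R'): R=RRRR U=WBWB F=GWGW D=YGYG B=YBYB
After move 2 (U'): U=BBWW F=OOGW R=GWRR B=RRYB L=YBOO
After move 3 (U'): U=BWBW F=YBGW R=OORR B=GWYB L=RROO
Query 1: B[0] = G
Query 2: U[1] = W
Query 3: D[2] = Y
Query 4: B[1] = W
Query 5: B[2] = Y

Answer: G W Y W Y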